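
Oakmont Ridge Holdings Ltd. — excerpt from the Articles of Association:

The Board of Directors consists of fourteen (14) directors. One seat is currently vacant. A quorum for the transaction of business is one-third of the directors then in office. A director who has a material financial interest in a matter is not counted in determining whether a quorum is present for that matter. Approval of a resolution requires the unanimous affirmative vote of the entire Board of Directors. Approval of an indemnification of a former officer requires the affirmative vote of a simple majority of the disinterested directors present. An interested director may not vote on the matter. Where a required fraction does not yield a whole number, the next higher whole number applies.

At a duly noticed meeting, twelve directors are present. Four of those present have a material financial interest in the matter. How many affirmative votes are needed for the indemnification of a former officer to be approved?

5

The indemnification of a former officer requires a majority of the disinterested directors present (12 − 4 = 8).
A majority of 8 is 5.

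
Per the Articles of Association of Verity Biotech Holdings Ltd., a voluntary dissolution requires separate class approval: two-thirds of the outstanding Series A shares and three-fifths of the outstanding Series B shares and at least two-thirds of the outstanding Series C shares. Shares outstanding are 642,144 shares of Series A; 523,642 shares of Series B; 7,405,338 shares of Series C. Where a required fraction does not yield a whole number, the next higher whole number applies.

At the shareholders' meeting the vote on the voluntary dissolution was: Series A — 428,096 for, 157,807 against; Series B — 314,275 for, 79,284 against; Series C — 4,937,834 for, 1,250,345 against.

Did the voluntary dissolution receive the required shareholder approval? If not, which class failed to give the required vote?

Approved — every class gave the required vote.

Series A: 2/3 of 642144 = 428096; 428,096 required, 428,096 in favor — approved.
Series B: 3/5 of 523642 = 314185.20, rounded up to 314186; 314,186 required, 314,275 in favor — approved.
Series C: 2/3 of 7405338 = 4936892; 4,936,892 required, 4,937,834 in favor — approved.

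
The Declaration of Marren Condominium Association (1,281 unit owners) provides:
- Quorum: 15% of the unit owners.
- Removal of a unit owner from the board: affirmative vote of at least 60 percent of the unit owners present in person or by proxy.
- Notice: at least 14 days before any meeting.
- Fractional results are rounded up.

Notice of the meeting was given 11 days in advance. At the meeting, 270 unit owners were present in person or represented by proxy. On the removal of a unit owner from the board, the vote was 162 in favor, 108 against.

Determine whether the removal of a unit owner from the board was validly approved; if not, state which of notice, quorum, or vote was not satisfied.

Notice: 11 days given; 14 required. Not satisfied.
Quorum: 15% of 1,281 = 192.15, rounded up to 193; 270 present. Satisfied.
Vote: requires three-fifths of those present (270); 3/5 of 270 = 162, so 162 needed; 162 in favor. Satisfied.

Invalid — notice requirement not satisfied.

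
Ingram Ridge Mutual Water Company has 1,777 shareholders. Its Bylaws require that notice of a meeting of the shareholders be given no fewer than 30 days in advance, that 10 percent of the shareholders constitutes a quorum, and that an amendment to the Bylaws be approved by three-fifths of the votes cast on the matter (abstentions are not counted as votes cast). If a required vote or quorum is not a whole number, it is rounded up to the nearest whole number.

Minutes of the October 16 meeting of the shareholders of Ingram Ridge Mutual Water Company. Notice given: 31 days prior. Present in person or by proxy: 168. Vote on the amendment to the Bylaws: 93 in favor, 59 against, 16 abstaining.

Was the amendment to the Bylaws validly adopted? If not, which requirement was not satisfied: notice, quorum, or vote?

Invalid — quorum requirement not satisfied.

Notice: 31 days given; 30 required. Satisfied.
Quorum: 10% of 1,777 = 177.70, rounded up to 178; 168 present. Not satisfied.
Vote: requires three-fifths of the votes cast (168 − 16 abstaining = 152); 3/5 of 152 = 91.20, rounded up to 92, so 92 needed; 93 in favor. Satisfied.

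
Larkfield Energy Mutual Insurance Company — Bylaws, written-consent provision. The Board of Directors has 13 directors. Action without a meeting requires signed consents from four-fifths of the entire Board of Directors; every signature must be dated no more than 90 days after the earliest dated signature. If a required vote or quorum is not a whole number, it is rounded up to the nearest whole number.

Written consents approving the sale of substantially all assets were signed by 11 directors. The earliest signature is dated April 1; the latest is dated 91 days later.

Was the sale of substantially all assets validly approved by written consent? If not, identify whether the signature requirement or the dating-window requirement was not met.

Signatures required: four-fifths of 13 — 4/5 of 13 = 10.40, rounded up to 11, so 11 needed; 11 signed. Sufficient.
Dating window: the latest signature is 91 days after the earliest; the limit is 90 days. Outside the window.

Not effective — dating-window requirement not satisfied.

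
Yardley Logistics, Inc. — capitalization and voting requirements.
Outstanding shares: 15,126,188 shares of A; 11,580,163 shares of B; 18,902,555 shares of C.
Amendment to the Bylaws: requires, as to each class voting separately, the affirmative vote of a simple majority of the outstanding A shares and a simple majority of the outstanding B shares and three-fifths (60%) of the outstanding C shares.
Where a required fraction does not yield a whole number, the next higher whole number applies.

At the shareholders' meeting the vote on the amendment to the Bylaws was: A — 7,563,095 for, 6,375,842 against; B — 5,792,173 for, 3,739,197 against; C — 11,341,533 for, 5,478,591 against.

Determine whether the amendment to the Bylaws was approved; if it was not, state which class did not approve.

Approved — every class gave the required vote.

A: a majority of 15126188 is 7563095; 7,563,095 required, 7,563,095 in favor — approved.
B: a majority of 11580163 is 5790082; 5,790,082 required, 5,792,173 in favor — approved.
C: 3/5 of 18902555 = 11341533; 11,341,533 required, 11,341,533 in favor — approved.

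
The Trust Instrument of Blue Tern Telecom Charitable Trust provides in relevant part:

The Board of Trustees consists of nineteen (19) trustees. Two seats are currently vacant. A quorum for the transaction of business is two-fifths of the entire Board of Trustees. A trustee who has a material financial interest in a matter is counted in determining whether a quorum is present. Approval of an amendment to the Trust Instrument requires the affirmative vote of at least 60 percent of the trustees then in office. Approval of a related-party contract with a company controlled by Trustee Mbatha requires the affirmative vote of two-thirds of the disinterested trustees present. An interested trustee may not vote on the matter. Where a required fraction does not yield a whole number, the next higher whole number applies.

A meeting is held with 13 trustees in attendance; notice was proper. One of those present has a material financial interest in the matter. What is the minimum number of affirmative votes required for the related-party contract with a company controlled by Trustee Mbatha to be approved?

The related-party contract with a company controlled by Trustee Mbatha requires two-thirds of the disinterested trustees present (13 − 1 = 12).
2/3 of 12 = 8.

8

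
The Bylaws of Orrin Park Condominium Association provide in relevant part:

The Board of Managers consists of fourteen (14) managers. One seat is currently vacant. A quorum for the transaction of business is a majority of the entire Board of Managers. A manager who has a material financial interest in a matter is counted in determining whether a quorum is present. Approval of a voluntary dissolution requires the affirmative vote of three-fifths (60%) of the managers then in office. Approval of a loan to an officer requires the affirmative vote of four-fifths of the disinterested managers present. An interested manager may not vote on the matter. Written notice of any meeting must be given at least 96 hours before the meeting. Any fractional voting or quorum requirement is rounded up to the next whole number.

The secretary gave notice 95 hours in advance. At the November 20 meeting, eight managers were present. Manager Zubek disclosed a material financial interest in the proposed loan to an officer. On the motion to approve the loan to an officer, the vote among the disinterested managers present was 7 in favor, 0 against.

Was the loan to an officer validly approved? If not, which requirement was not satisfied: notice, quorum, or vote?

Invalid — notice requirement not satisfied.

Notice: 95 hours given; 96 required (95 < 96). Not satisfied.
Quorum: 8 present (interested managers count toward quorum); quorum is 8. Satisfied.
Vote: the loan to an officer requires four-fifths of the disinterested managers present (8 − 1 = 7). 4/5 of 7 = 5.60, rounded up to 6, so 6 affirmative votes are needed; 7 voted in favor. Satisfied.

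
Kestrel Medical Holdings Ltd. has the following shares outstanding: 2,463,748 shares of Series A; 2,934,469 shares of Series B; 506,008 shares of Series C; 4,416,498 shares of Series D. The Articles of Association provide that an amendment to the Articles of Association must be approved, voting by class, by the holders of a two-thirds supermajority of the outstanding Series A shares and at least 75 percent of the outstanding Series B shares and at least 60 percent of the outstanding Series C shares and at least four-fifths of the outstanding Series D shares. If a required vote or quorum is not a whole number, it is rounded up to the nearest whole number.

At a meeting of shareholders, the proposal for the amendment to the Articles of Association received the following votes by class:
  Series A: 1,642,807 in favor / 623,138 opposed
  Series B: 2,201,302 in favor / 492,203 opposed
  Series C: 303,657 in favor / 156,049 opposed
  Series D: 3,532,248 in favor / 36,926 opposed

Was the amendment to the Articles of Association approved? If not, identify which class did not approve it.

Not approved — the Series D shares did not give the required vote.

Series A: 2/3 of 2463748 = 1642498.67, rounded up to 1642499; 1,642,499 required, 1,642,807 in favor — approved.
Series B: 3/4 of 2934469 = 2200851.75, rounded up to 2200852; 2,200,852 required, 2,201,302 in favor — approved.
Series C: 3/5 of 506008 = 303604.80, rounded up to 303605; 303,605 required, 303,657 in favor — approved.
Series D: 4/5 of 4416498 = 3533198.40, rounded up to 3533199; 3,533,199 required, 3,532,248 in favor — not approved.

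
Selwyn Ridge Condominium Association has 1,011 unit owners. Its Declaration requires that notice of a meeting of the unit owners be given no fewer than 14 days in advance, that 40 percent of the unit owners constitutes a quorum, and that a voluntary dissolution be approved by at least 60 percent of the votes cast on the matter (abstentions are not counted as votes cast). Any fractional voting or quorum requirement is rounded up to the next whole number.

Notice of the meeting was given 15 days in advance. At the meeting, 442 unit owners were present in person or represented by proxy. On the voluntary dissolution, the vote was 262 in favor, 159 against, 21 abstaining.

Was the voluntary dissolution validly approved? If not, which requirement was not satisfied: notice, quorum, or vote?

Notice: 15 days given; 14 required. Satisfied.
Quorum: 40% of 1,011 = 404.40, rounded up to 405; 442 present. Satisfied.
Vote: requires three-fifths of the votes cast (442 − 21 abstaining = 421); 3/5 of 421 = 252.60, rounded up to 253, so 253 needed; 262 in favor. Satisfied.

Valid — all requirements satisfied.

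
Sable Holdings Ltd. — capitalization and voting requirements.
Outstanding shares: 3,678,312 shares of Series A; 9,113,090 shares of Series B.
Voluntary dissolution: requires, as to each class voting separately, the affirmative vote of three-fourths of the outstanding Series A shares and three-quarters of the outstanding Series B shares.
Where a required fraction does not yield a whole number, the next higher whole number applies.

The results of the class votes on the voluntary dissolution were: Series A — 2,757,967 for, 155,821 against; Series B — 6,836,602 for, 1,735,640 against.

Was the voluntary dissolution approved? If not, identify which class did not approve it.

Series A: 3/4 of 3678312 = 2758734; 2,758,734 required, 2,757,967 in favor — not approved.
Series B: 3/4 of 9113090 = 6834817.50, rounded up to 6834818; 6,834,818 required, 6,836,602 in favor — approved.

Not approved — the Series A shares did not give the required vote.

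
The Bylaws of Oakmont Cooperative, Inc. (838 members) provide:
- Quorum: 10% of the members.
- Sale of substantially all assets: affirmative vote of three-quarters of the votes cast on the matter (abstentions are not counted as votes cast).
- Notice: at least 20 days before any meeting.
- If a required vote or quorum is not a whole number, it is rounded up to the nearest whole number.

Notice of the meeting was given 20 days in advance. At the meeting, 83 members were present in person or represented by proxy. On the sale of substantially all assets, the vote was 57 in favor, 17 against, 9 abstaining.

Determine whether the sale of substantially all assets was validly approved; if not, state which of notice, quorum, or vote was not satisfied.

Notice: 20 days given; 20 required. Satisfied.
Quorum: 10% of 838 = 83.80, rounded up to 84; 83 present. Not satisfied.
Vote: requires three-fourths of the votes cast (83 − 9 abstaining = 74); 3/4 of 74 = 55.50, rounded up to 56, so 56 needed; 57 in favor. Satisfied.

Invalid — quorum requirement not satisfied.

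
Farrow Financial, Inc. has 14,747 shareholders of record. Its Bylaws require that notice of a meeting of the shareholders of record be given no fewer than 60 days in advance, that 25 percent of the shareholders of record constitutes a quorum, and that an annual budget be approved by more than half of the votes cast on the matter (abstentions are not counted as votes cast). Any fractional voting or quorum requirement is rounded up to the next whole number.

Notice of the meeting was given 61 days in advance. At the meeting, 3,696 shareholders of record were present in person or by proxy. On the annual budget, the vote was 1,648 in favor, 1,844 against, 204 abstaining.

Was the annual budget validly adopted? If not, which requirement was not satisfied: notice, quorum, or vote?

Notice: 61 days given; 60 required. Satisfied.
Quorum: 25% of 14,747 = 3,686.75, rounded up to 3,687; 3,696 present. Satisfied.
Vote: requires a majority of the votes cast (3,696 − 204 abstaining = 3,492); a majority of 3492 is 1747, so 1,747 needed; 1,648 in favor. Not satisfied.

Invalid — vote requirement not satisfied.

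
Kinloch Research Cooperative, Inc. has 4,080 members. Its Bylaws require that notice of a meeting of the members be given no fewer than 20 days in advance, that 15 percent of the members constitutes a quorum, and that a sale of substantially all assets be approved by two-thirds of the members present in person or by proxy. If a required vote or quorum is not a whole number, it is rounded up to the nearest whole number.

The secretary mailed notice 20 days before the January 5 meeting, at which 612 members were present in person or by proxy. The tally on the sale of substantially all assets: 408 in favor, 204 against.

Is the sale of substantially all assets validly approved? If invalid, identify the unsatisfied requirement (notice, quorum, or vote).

Valid — all requirements satisfied.

Notice: 20 days given; 20 required. Satisfied.
Quorum: 15% of 4,080 = 612; 612 present. Satisfied.
Vote: requires two-thirds of those present (612); 2/3 of 612 = 408, so 408 needed; 408 in favor. Satisfied.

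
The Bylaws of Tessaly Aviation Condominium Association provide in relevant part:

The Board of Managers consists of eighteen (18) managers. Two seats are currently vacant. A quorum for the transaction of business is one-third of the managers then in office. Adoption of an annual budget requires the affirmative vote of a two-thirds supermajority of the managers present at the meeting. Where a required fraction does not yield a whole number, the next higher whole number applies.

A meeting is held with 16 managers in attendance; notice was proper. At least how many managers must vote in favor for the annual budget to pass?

The annual budget requires two-thirds of the managers present (16).
2/3 of 16 = 10.67, rounded up to 11.

11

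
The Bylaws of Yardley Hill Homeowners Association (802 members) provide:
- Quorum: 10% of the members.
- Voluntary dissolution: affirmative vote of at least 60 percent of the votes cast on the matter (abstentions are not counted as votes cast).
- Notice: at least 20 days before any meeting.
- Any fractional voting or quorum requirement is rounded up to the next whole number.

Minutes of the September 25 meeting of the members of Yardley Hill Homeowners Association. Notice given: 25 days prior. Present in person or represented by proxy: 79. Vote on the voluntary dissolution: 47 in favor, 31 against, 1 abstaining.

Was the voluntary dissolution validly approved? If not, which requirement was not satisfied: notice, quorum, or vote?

Invalid — quorum requirement not satisfied.

Notice: 25 days given; 20 required. Satisfied.
Quorum: 10% of 802 = 80.20, rounded up to 81; 79 present. Not satisfied.
Vote: requires three-fifths of the votes cast (79 − 1 abstaining = 78); 3/5 of 78 = 46.80, rounded up to 47, so 47 needed; 47 in favor. Satisfied.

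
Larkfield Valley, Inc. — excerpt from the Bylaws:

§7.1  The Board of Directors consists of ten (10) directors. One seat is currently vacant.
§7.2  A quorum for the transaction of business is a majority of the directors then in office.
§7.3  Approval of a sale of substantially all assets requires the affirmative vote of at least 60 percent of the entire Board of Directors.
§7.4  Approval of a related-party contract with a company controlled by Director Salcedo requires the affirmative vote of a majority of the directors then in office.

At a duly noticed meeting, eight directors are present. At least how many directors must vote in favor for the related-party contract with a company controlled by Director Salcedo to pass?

5

The related-party contract with a company controlled by Director Salcedo requires a majority of the directors then in office (9).
A majority of 9 is 5.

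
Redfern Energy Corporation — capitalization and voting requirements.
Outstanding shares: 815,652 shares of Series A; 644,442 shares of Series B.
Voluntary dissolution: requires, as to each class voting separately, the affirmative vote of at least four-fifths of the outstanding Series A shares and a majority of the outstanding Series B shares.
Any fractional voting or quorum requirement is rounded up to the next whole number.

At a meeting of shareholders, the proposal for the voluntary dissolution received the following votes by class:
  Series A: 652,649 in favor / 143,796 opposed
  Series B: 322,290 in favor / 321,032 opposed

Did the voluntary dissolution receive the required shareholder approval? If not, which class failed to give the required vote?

Series A: 4/5 of 815652 = 652521.60, rounded up to 652522; 652,522 required, 652,649 in favor — approved.
Series B: a majority of 644442 is 322222; 322,222 required, 322,290 in favor — approved.

Approved — every class gave the required vote.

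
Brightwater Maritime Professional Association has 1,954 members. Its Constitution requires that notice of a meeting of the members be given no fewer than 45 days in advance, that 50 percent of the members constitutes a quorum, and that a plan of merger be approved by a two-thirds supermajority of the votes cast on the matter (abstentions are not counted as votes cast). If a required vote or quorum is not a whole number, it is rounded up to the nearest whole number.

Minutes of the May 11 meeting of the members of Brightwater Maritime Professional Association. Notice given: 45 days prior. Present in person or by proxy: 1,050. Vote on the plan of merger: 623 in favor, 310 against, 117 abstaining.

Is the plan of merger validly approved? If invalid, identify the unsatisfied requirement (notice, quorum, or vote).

Valid — all requirements satisfied.

Notice: 45 days given; 45 required. Satisfied.
Quorum: 50% of 1,954 = 977; 1,050 present. Satisfied.
Vote: requires two-thirds of the votes cast (1,050 − 117 abstaining = 933); 2/3 of 933 = 622, so 622 needed; 623 in favor. Satisfied.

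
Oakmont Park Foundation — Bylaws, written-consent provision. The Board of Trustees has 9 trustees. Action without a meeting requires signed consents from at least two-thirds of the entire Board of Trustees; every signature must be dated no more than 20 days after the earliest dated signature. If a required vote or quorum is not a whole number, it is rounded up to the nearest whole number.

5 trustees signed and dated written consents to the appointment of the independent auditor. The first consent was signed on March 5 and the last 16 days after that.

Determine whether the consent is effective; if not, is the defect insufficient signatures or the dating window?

Not effective — insufficient signatures.

Signatures required: at least two-thirds of 9 — 2/3 of 9 = 6, so 6 needed; 5 signed. Insufficient.
Dating window: the latest signature is 16 days after the earliest; the limit is 20 days. Within the window.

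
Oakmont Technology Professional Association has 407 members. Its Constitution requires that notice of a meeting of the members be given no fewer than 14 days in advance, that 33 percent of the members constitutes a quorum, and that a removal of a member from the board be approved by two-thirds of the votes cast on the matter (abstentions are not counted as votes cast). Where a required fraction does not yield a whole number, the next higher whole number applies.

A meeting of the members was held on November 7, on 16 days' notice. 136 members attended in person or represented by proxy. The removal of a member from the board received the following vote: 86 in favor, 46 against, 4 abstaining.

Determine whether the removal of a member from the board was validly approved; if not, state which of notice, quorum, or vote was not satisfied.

Invalid — vote requirement not satisfied.

Notice: 16 days given; 14 required. Satisfied.
Quorum: 33% of 407 = 134.31, rounded up to 135; 136 present. Satisfied.
Vote: requires two-thirds of the votes cast (136 − 4 abstaining = 132); 2/3 of 132 = 88, so 88 needed; 86 in favor. Not satisfied.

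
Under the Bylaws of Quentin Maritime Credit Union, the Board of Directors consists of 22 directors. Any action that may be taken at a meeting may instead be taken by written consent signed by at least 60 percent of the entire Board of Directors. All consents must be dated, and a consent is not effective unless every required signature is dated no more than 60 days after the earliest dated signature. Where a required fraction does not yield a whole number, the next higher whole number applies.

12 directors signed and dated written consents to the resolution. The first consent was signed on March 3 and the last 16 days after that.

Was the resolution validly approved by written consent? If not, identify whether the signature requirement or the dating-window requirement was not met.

Signatures required: at least 60 percent of 22 — 3/5 of 22 = 13.20, rounded up to 14, so 14 needed; 12 signed. Insufficient.
Dating window: the latest signature is 16 days after the earliest; the limit is 60 days. Within the window.

Not effective — insufficient signatures.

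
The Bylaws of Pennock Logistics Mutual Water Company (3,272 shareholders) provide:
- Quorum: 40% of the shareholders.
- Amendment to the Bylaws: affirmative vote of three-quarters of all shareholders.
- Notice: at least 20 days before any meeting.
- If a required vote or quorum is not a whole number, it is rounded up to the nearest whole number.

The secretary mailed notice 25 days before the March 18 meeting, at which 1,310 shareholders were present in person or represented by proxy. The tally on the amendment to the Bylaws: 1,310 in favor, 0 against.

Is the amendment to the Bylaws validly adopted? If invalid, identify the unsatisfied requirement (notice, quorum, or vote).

Notice: 25 days given; 20 required. Satisfied.
Quorum: 40% of 3,272 = 1,308.80, rounded up to 1,309; 1,310 present. Satisfied.
Vote: requires three-fourths of all shareholders (3,272); 3/4 of 3272 = 2454, so 2,454 needed; 1,310 in favor. Not satisfied.

Invalid — vote requirement not satisfied.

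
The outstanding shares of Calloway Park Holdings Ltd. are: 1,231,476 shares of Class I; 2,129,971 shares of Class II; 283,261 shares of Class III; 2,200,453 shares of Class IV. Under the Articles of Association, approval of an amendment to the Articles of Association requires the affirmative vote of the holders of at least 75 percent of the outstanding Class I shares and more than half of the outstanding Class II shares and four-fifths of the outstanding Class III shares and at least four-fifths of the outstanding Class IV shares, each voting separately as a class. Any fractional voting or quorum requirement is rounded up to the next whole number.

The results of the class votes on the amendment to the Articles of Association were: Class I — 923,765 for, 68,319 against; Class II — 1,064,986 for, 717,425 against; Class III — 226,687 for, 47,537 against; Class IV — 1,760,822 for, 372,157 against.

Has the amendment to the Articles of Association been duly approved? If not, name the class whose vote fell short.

Approved — every class gave the required vote.

Class I: 3/4 of 1231476 = 923607; 923,607 required, 923,765 in favor — approved.
Class II: a majority of 2129971 is 1064986; 1,064,986 required, 1,064,986 in favor — approved.
Class III: 4/5 of 283261 = 226608.80, rounded up to 226609; 226,609 required, 226,687 in favor — approved.
Class IV: 4/5 of 2200453 = 1760362.40, rounded up to 1760363; 1,760,363 required, 1,760,822 in favor — approved.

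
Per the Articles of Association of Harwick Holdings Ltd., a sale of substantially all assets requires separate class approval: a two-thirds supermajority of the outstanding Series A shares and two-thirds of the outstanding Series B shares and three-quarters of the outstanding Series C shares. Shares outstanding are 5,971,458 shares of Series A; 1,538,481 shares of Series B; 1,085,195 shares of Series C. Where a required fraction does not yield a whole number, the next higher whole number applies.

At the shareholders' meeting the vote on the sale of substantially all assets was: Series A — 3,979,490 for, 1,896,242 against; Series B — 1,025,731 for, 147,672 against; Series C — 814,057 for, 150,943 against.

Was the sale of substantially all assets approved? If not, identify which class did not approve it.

Not approved — the Series A shares did not give the required vote.

Series A: 2/3 of 5971458 = 3980972; 3,980,972 required, 3,979,490 in favor — not approved.
Series B: 2/3 of 1538481 = 1025654; 1,025,654 required, 1,025,731 in favor — approved.
Series C: 3/4 of 1085195 = 813896.25, rounded up to 813897; 813,897 required, 814,057 in favor — approved.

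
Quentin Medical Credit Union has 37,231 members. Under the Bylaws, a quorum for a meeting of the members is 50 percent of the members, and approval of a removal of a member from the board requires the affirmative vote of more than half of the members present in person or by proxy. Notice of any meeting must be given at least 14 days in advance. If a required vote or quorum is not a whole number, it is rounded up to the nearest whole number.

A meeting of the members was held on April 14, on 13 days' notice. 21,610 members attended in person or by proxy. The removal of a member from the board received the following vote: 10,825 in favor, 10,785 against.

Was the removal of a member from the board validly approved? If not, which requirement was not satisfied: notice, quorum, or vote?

Invalid — notice requirement not satisfied.

Notice: 13 days given; 14 required. Not satisfied.
Quorum: 50% of 37,231 = 18,615.50, rounded up to 18,616; 21,610 present. Satisfied.
Vote: requires a majority of those present (21,610); a majority of 21610 is 10806, so 10,806 needed; 10,825 in favor. Satisfied.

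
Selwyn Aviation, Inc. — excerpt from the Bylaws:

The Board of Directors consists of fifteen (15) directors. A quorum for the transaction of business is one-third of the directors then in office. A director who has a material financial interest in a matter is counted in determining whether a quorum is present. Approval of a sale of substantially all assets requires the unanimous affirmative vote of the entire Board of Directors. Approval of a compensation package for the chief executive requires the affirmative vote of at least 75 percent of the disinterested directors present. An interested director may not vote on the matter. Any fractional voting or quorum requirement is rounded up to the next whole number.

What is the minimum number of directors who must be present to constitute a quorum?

1/3 of 15 = 5.

5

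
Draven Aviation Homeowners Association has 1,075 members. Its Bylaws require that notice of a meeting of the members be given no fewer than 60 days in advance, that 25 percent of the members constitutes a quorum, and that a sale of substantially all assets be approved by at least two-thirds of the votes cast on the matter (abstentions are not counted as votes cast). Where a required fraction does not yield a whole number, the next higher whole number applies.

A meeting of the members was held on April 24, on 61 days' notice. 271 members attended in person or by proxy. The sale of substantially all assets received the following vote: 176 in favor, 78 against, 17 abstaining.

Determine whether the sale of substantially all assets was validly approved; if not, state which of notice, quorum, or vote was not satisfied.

Notice: 61 days given; 60 required. Satisfied.
Quorum: 25% of 1,075 = 268.75, rounded up to 269; 271 present. Satisfied.
Vote: requires two-thirds of the votes cast (271 − 17 abstaining = 254); 2/3 of 254 = 169.33, rounded up to 170, so 170 needed; 176 in favor. Satisfied.

Valid — all requirements satisfied.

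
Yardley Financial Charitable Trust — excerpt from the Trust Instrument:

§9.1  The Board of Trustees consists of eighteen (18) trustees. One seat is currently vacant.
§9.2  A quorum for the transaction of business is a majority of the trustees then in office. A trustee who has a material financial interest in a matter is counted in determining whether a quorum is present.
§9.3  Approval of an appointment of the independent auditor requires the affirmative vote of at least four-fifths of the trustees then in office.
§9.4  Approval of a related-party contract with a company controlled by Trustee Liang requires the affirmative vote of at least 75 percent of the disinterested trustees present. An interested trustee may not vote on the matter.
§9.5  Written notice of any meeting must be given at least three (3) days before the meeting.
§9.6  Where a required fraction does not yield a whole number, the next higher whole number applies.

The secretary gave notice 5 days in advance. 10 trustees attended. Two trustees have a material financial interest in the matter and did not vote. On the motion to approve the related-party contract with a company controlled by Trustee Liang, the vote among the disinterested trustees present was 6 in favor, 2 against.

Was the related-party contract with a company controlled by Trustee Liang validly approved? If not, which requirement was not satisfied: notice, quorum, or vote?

Notice: 5 days given; 3 required (5 ≥ 3). Satisfied.
Quorum: 10 present (interested trustees count toward quorum); quorum is 9. Satisfied.
Vote: the related-party contract with a company controlled by Trustee Liang requires three-fourths of the disinterested trustees present (10 − 2 = 8). 3/4 of 8 = 6, so 6 affirmative votes are needed; 6 voted in favor. Satisfied.

Valid — all requirements satisfied.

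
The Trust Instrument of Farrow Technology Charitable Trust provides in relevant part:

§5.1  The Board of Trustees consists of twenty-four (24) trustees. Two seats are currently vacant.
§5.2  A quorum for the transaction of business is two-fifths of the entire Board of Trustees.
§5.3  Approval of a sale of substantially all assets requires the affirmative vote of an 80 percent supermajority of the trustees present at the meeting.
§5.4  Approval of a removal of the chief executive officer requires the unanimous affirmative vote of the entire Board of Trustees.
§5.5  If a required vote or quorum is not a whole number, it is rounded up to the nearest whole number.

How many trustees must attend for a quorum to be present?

2/5 of 24 = 9.60, rounded up to 10.

10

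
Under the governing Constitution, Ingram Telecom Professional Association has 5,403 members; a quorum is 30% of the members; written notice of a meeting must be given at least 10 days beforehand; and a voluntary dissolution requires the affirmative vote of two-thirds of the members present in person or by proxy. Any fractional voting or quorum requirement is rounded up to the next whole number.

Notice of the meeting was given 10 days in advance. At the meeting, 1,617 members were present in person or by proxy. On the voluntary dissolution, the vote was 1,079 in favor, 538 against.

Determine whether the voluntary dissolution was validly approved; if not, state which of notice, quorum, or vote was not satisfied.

Notice: 10 days given; 10 required. Satisfied.
Quorum: 30% of 5,403 = 1,620.90, rounded up to 1,621; 1,617 present. Not satisfied.
Vote: requires two-thirds of those present (1,617); 2/3 of 1617 = 1078, so 1,078 needed; 1,079 in favor. Satisfied.

Invalid — quorum requirement not satisfied.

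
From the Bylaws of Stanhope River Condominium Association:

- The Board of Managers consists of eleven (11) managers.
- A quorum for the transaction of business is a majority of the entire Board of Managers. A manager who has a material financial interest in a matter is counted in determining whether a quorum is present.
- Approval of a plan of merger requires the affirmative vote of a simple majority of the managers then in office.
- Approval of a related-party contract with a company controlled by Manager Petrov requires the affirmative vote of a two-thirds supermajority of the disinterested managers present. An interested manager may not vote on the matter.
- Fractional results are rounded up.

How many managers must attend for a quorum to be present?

6

A majority of 11 is 6.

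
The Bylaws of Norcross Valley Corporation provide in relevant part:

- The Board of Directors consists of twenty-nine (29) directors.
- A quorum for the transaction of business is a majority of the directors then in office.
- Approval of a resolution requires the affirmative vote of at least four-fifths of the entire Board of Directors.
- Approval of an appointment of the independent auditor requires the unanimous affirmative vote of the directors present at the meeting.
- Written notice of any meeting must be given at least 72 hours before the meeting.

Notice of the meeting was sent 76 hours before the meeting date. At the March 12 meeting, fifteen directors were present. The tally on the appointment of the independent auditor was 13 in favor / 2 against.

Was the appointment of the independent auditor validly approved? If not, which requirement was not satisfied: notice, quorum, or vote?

Notice: 76 hours given; 72 required (76 ≥ 72). Satisfied.
Quorum: 15 present; quorum is 15. Satisfied.
Vote: the appointment of the independent auditor requires the unanimous vote of the directors present (15). Unanimous means all 15, so 15 affirmative votes are needed; 13 voted in favor. Not satisfied.

Invalid — vote requirement not satisfied.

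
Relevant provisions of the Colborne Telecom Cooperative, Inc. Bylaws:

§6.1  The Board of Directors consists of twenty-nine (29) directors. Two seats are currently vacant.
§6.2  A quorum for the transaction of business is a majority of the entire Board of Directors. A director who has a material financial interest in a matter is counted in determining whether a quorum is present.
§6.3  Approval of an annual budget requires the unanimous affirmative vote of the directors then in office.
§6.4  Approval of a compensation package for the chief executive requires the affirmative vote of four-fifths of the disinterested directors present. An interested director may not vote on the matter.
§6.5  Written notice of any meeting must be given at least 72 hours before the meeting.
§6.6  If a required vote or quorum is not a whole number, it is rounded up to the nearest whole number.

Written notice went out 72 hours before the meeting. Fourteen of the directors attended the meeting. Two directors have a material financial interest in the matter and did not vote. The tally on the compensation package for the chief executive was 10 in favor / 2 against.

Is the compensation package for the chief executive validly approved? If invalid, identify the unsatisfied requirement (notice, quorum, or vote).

Notice: 72 hours given; 72 required (72 ≥ 72). Satisfied.
Quorum: 14 present (interested directors count toward quorum); quorum is 15. Not satisfied.
Vote: the compensation package for the chief executive requires four-fifths of the disinterested directors present (14 − 2 = 12). 4/5 of 12 = 9.60, rounded up to 10, so 10 affirmative votes are needed; 10 voted in favor. Satisfied. (Moot — without a quorum no business can be validly transacted.)

Invalid — quorum requirement not satisfied.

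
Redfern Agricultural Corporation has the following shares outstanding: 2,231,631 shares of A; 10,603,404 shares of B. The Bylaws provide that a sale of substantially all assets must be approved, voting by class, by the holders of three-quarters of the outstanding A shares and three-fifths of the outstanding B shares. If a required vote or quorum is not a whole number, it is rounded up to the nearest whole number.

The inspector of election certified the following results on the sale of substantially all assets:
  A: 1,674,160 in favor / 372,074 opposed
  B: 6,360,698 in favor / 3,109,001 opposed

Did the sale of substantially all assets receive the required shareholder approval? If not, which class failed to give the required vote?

A: 3/4 of 2231631 = 1673723.25, rounded up to 1673724; 1,673,724 required, 1,674,160 in favor — approved.
B: 3/5 of 10603404 = 6362042.40, rounded up to 6362043; 6,362,043 required, 6,360,698 in favor — not approved.

Not approved — the B shares did not give the required vote.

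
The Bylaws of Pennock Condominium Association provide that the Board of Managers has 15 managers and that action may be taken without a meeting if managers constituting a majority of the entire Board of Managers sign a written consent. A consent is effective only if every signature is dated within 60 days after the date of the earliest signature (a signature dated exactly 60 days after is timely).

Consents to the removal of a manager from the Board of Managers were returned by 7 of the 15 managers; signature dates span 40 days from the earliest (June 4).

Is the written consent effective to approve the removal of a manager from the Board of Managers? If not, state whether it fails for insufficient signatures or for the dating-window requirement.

Signatures required: a majority of 15 — a majority of 15 is 8, so 8 needed; 7 signed. Insufficient.
Dating window: the latest signature is 40 days after the earliest; the limit is 60 days. Within the window.

Not effective — insufficient signatures.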